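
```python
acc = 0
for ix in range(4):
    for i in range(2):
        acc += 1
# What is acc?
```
Trace:
  acc=0
  acc=1, ix=0, i=0
  acc=2, ix=0, i=1
  acc=3, ix=1, i=0
  acc=4, ix=1, i=1
  acc=5, ix=2, i=0
  acc=6, ix=2, i=1
  acc=7, ix=3, i=0
  acc=8, ix=3, i=1

Final answer: 8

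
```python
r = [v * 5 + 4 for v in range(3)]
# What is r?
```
Trace:
  v=0
  v=1
  v=2
  r=[4, 9, 14]

Final answer: [4, 9, 14]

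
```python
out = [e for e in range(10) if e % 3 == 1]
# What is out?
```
Trace:
  e=0
  e=1
  e=2
  e=3
  e=4
  e=5
  e=6
  e=7
  e=8
  e=9
  out=[1, 4, 7]

Final answer: [1, 4, 7]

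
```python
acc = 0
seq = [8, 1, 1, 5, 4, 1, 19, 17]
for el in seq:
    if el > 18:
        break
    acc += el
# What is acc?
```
Trace:
  acc=0
  acc=8, el=8
  acc=9, el=1
  acc=10, el=1
  acc=15, el=5
  acc=19, el=4
  acc=20, el=1
  acc=20, el=19

Final answer: 20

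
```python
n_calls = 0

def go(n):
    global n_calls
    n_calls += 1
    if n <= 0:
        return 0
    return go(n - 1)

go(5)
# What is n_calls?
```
Call trace:
go(n=5)
  go(n=4)
    go(n=3)
      go(n=2)
        go(n=1)
          go(n=0)
          -> return 0
        -> return 0
      -> return 0
    -> return 0
  -> return 0
-> return 0

n_calls is incremented once per call. go is entered once for each n = 5, 4, 3, 2, 1, 0 (the n <= 0 call returns without recursing), i.e. 5 + 1 calls.
n_calls = 6

Final answer: 6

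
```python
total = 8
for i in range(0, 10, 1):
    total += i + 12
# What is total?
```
Trace:
  total=8
  total=20, i=0
  total=33, i=1
  total=47, i=2
  total=62, i=3
  total=78, i=4
  total=95, i=5
  total=113, i=6
  total=132, i=7
  total=152, i=8
  total=173, i=9

Final answer: 173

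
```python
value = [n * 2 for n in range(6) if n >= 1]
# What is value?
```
Trace:
  n=0
  n=1
  n=2
  n=3
  n=4
  n=5
  value=[2, 4, 6, 8, 10]

Final answer: [2, 4, 6, 8, 10]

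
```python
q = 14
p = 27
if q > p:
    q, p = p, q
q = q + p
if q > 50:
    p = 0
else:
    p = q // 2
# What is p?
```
Trace:
  q=14
  q=14, p=27
  q=14, p=27
  q=41, p=27
  q=41, p=20

Final answer: 20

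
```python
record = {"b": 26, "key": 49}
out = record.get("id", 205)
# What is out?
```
Trace:
  record={'b': 26, 'key': 49}
  record={'b': 26, 'key': 49}, out=205

Final answer: 205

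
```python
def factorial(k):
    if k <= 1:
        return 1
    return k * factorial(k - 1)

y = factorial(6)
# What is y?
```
Call trace:
factorial(k=6)
  factorial(k=5)
    factorial(k=4)
      factorial(k=3)
        factorial(k=2)
          factorial(k=1)
          -> return 1
        -> return 2
      -> return 6
    -> return 24
  -> return 120
-> return 720

Final answer: 720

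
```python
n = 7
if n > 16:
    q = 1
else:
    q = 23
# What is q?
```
Trace:
  n=7
  n=7, q=23

Final answer: 23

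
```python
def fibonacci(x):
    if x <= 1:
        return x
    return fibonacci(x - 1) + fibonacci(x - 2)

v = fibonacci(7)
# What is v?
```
Call trace (a repeated sub-call is expanded the first time; later identical calls just restate its return value):
fibonacci(x=7)
  fibonacci(x=6)
    fibonacci(x=5)
      fibonacci(x=4)
        fibonacci(x=3)
          fibonacci(x=2)
            fibonacci(x=1)
            -> return 1
            fibonacci(x=0)
            -> return 0
          -> return 1
          fibonacci(x=1)
          -> return 1
        -> return 2
        fibonacci(x=2) -> return 1  (same call as traced above)
      -> return 3
      fibonacci(x=3) -> return 2  (same call as traced above)
    -> return 5
    fibonacci(x=4) -> return 3  (same call as traced above)
  -> return 8
  fibonacci(x=5) -> return 5  (same call as traced above)
-> return 13

Final answer: 13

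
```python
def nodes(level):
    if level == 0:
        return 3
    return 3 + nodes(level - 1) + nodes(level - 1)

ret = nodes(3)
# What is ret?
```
Call trace (a repeated sub-call is expanded the first time; later identical calls just restate its return value):
nodes(level=3)
  nodes(level=2)
    nodes(level=1)
      nodes(level=0)
      -> return 3
      nodes(level=0)
      -> return 3
    -> return 9
    nodes(level=1) -> return 9  (same call as traced above)
  -> return 21
  nodes(level=2) -> return 21  (same call as traced above)
-> return 45

Final answer: 45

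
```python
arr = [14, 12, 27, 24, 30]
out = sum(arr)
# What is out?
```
Trace:
  arr=[14, 12, 27, 24, 30]
  arr=[14, 12, 27, 24, 30], out=107

Final answer: 107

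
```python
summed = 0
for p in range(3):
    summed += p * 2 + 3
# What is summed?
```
Trace:
  summed=0
  summed=3, p=0
  summed=8, p=1
  summed=15, p=2

Final answer: 15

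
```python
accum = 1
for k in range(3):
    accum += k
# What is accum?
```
Trace:
  accum=1
  accum=1, k=0
  accum=2, k=1
  accum=4, k=2

Final answer: 4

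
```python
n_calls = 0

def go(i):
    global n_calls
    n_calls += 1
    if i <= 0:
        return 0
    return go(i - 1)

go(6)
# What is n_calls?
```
Call trace:
go(i=6)
  go(i=5)
    go(i=4)
      go(i=3)
        go(i=2)
          go(i=1)
            go(i=0)
            -> return 0
          -> return 0
        -> return 0
      -> return 0
    -> return 0
  -> return 0
-> return 0

n_calls is incremented once per call. go is entered once for each i = 6, 5, 4, 3, 2, 1, 0 (the i <= 0 call returns without recursing), i.e. 6 + 1 calls.
n_calls = 7

Final answer: 7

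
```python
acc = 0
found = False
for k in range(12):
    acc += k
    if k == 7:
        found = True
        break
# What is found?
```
Trace:
  acc=0
  acc=0, found=False
  acc=0, found=False, k=0
  acc=1, found=False, k=1
  acc=3, found=False, k=2
  acc=6, found=False, k=3
  acc=10, found=False, k=4
  acc=15, found=False, k=5
  acc=21, found=False, k=6
  acc=28, found=True, k=7

Final answer: True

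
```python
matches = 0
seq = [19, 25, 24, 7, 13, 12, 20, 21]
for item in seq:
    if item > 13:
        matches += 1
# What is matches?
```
Trace:
  matches=0
  matches=1, item=19
  matches=2, item=25
  matches=3, item=24
  matches=3, item=7
  matches=3, item=13
  matches=3, item=12
  matches=4, item=20
  matches=5, item=21

Final answer: 5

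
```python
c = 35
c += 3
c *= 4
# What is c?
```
Trace:
  c=35
  c=38
  c=152

Final answer: 152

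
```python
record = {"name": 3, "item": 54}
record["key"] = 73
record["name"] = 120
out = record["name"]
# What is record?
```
Trace:
  record={'name': 3, 'item': 54}
  record={'name': 3, 'item': 54, 'key': 73}
  record={'name': 120, 'item': 54, 'key': 73}
  record={'name': 120, 'item': 54, 'key': 73}, out=120

Final answer: {'name': 120, 'item': 54, 'key': 73}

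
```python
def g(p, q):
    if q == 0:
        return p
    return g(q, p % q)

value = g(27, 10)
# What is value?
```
Call trace:
g(p=27, q=10)
  g(p=10, q=7)
    g(p=7, q=3)
      g(p=3, q=1)
        g(p=1, q=0)
        -> return 1
      -> return 1
    -> return 1
  -> return 1
-> return 1

Final answer: 1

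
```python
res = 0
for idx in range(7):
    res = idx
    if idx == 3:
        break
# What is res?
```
Trace:
  res=0
  res=0, idx=0
  res=1, idx=1
  res=2, idx=2
  res=3, idx=3

Final answer: 3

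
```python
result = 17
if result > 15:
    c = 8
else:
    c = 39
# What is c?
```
Trace:
  result=17
  result=17, c=8

Final answer: 8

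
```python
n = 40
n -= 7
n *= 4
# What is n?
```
Trace:
  n=40
  n=33
  n=132

Final answer: 132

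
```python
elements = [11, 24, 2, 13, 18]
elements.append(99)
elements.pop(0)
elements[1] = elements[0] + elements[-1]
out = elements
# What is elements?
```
Trace:
  elements=[11, 24, 2, 13, 18]
  elements=[11, 24, 2, 13, 18, 99]
  elements=[24, 2, 13, 18, 99]
  elements=[24, 123, 13, 18, 99]
  elements=[24, 123, 13, 18, 99], out=[24, 123, 13, 18, 99]

Final answer: [24, 123, 13, 18, 99]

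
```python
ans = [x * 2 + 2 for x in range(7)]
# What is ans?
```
Trace:
  x=0
  x=1
  x=2
  x=3
  x=4
  x=5
  x=6
  ans=[2, 4, 6, 8, 10, 12, 14]

Final answer: [2, 4, 6, 8, 10, 12, 14]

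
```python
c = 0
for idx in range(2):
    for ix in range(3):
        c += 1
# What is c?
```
Trace:
  c=0
  c=1, idx=0, ix=0
  c=2, idx=0, ix=1
  c=3, idx=0, ix=2
  c=4, idx=1, ix=0
  c=5, idx=1, ix=1
  c=6, idx=1, ix=2

Final answer: 6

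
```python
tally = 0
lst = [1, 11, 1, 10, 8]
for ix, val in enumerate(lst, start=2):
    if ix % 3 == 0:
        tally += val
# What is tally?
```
Trace:
  tally=0
  tally=0, ix=2, val=1
  tally=11, ix=3, val=11
  tally=11, ix=4, val=1
  tally=11, ix=5, val=10
  tally=19, ix=6, val=8

Final answer: 19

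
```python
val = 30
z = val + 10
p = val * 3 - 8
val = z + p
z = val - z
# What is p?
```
Trace:
  val=30
  val=30, z=40
  val=30, z=40, p=82
  val=122, z=40, p=82
  val=122, z=82, p=82

Final answer: 82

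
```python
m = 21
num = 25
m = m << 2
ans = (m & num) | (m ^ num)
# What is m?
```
Trace:
  m=21
  m=21, num=25
  m=84, num=25
  m=84, num=25, ans=93

Final answer: 84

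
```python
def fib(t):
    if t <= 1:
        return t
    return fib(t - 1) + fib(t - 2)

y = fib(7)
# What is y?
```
Call trace (a repeated sub-call is expanded the first time; later identical calls just restate its return value):
fib(t=7)
  fib(t=6)
    fib(t=5)
      fib(t=4)
        fib(t=3)
          fib(t=2)
            fib(t=1)
            -> return 1
            fib(t=0)
            -> return 0
          -> return 1
          fib(t=1)
          -> return 1
        -> return 2
        fib(t=2) -> return 1  (same call as traced above)
      -> return 3
      fib(t=3) -> return 2  (same call as traced above)
    -> return 5
    fib(t=4) -> return 3  (same call as traced above)
  -> return 8
  fib(t=5) -> return 5  (same call as traced above)
-> return 13

Final answer: 13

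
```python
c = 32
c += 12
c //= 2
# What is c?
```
Trace:
  c=32
  c=44
  c=22

Final answer: 22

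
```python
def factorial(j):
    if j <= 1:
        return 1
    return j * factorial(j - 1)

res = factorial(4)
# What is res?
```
Call trace:
factorial(j=4)
  factorial(j=3)
    factorial(j=2)
      factorial(j=1)
      -> return 1
    -> return 2
  -> return 6
-> return 24

Final answer: 24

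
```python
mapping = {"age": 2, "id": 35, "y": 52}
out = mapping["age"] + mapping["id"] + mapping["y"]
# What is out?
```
Trace:
  mapping={'age': 2, 'id': 35, 'y': 52}
  mapping={'age': 2, 'id': 35, 'y': 52}, out=89

Final answer: 89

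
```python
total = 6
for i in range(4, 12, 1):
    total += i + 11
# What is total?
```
Trace:
  total=6
  total=21, i=4
  total=37, i=5
  total=54, i=6
  total=72, i=7
  total=91, i=8
  total=111, i=9
  total=132, i=10
  total=154, i=11

Final answer: 154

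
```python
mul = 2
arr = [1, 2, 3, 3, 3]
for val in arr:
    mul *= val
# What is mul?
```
Trace:
  mul=2
  mul=2, val=1
  mul=4, val=2
  mul=12, val=3
  mul=36, val=3
  mul=108, val=3

Final answer: 108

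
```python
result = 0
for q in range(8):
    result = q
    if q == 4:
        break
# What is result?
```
Trace:
  result=0
  result=0, q=0
  result=1, q=1
  result=2, q=2
  result=3, q=3
  result=4, q=4

Final answer: 4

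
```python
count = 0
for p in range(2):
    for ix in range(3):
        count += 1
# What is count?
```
Trace:
  count=0
  count=1, p=0, ix=0
  count=2, p=0, ix=1
  count=3, p=0, ix=2
  count=4, p=1, ix=0
  count=5, p=1, ix=1
  count=6, p=1, ix=2

Final answer: 6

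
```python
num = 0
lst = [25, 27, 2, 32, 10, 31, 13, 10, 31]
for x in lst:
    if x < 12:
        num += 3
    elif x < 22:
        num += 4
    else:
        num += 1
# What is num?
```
Trace:
  num=0
  num=1, x=25
  num=2, x=27
  num=5, x=2
  num=6, x=32
  num=9, x=10
  num=10, x=31
  num=14, x=13
  num=17, x=10
  num=18, x=31

Final answer: 18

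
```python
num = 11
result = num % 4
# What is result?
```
Trace:
  num=11
  num=11, result=3

Final answer: 3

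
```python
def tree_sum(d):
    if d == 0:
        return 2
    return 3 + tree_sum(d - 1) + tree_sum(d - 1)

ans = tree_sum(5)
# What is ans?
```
Call trace (a repeated sub-call is expanded the first time; later identical calls just restate its return value):
tree_sum(d=5)
  tree_sum(d=4)
    tree_sum(d=3)
      tree_sum(d=2)
        tree_sum(d=1)
          tree_sum(d=0)
          -> return 2
          tree_sum(d=0)
          -> return 2
        -> return 7
        tree_sum(d=1) -> return 7  (same call as traced above)
      -> return 17
      tree_sum(d=2) -> return 17  (same call as traced above)
    -> return 37
    tree_sum(d=3) -> return 37  (same call as traced above)
  -> return 77
  tree_sum(d=4) -> return 77  (same call as traced above)
-> return 157

Final answer: 157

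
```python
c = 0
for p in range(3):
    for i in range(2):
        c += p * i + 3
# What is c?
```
Trace:
  c=0
  c=3, p=0, i=0
  c=6, p=0, i=1
  c=9, p=1, i=0
  c=13, p=1, i=1
  c=16, p=2, i=0
  c=21, p=2, i=1

Final answer: 21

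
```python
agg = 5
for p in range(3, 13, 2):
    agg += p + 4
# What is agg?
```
Trace:
  agg=5
  agg=12, p=3
  agg=21, p=5
  agg=32, p=7
  agg=45, p=9
  agg=60, p=11

Final answer: 60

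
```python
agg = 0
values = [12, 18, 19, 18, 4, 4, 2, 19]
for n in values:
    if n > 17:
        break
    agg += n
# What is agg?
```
Trace:
  agg=0
  agg=12, n=12
  agg=12, n=18

Final answer: 12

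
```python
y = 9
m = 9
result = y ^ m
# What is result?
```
Trace:
  y=9
  y=9, m=9
  y=9, m=9, result=0

Final answer: 0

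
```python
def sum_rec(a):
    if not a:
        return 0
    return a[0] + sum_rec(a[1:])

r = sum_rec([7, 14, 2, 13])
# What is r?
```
Call trace:
sum_rec(a=[7, 14, 2, 13])
  sum_rec(a=[14, 2, 13])
    sum_rec(a=[2, 13])
      sum_rec(a=[13])
        sum_rec(a=[])
        -> return 0
      -> return 13
    -> return 15
  -> return 29
-> return 36

Final answer: 36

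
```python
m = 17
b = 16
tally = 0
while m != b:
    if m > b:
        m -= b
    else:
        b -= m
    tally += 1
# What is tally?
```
Trace:
  m=17
  m=17, b=16
  m=17, b=16, tally=0
  m=1, b=16, tally=1
  m=1, b=15, tally=2
  m=1, b=14, tally=3
  m=1, b=13, tally=4
  m=1, b=12, tally=5
  m=1, b=11, tally=6
  m=1, b=10, tally=7
  m=1, b=9, tally=8
  m=1, b=8, tally=9
  m=1, b=7, tally=10
  m=1, b=6, tally=11
  m=1, b=5, tally=12
  m=1, b=4, tally=13
  m=1, b=3, tally=14
  m=1, b=2, tally=15
  m=1, b=1, tally=16

Final answer: 16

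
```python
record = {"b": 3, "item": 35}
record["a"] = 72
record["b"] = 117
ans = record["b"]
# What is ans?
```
Trace:
  record={'b': 3, 'item': 35}
  record={'b': 3, 'item': 35, 'a': 72}
  record={'b': 117, 'item': 35, 'a': 72}
  record={'b': 117, 'item': 35, 'a': 72}, ans=117

Final answer: 117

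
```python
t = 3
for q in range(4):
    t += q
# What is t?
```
Trace:
  t=3
  t=3, q=0
  t=4, q=1
  t=6, q=2
  t=9, q=3

Final answer: 9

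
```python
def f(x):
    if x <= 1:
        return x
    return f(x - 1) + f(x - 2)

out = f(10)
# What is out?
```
Call trace (a repeated sub-call is expanded the first time; later identical calls just restate its return value):
f(x=10)
  f(x=9)
    f(x=8)
      f(x=7)
        f(x=6)
          f(x=5)
            f(x=4)
              f(x=3)
                f(x=2)
                  f(x=1)
                  -> return 1
                  f(x=0)
                  -> return 0
                -> return 1
                f(x=1)
                -> return 1
              -> return 2
              f(x=2) -> return 1  (same call as traced above)
            -> return 3
            f(x=3) -> return 2  (same call as traced above)
          -> return 5
          f(x=4) -> return 3  (same call as traced above)
        -> return 8
        f(x=5) -> return 5  (same call as traced above)
      -> return 13
      f(x=6) -> return 8  (same call as traced above)
    -> return 21
    f(x=7) -> return 13  (same call as traced above)
  -> return 34
  f(x=8) -> return 21  (same call as traced above)
-> return 55

Final answer: 55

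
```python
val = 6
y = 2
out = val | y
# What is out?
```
Trace:
  val=6
  val=6, y=2
  val=6, y=2, out=6

Final answer: 6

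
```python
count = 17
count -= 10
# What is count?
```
Trace:
  count=17
  count=7

Final answer: 7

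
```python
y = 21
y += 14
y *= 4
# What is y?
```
Trace:
  y=21
  y=35
  y=140

Final answer: 140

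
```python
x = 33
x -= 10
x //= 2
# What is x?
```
Trace:
  x=33
  x=23
  x=11

Final answer: 11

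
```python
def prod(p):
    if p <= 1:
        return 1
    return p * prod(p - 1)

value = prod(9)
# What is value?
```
Call trace:
prod(p=9)
  prod(p=8)
    prod(p=7)
      prod(p=6)
        prod(p=5)
          prod(p=4)
            prod(p=3)
              prod(p=2)
                prod(p=1)
                -> return 1
              -> return 2
            -> return 6
          -> return 24
        -> return 120
      -> return 720
    -> return 5040
  -> return 40320
-> return 362880

Final answer: 362880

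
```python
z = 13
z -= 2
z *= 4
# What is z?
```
Trace:
  z=13
  z=11
  z=44

Final answer: 44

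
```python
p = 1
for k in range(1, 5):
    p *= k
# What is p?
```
Trace:
  p=1
  p=1, k=1
  p=2, k=2
  p=6, k=3
  p=24, k=4

Final answer: 24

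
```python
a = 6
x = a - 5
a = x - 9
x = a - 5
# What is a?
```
Trace:
  a=6
  a=6, x=1
  a=-8, x=1
  a=-8, x=-13

Final answer: -8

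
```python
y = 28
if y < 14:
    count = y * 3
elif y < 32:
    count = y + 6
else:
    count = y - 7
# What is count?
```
Trace:
  y=28
  y=28, count=34

Final answer: 34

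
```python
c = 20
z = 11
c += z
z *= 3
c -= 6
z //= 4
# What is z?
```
Trace:
  c=20
  c=20, z=11
  c=31, z=11
  c=31, z=33
  c=25, z=33
  c=25, z=8

Final answer: 8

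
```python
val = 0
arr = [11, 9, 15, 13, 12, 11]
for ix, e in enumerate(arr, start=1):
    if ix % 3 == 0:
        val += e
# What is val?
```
Trace:
  val=0
  val=0, ix=1, e=11
  val=0, ix=2, e=9
  val=15, ix=3, e=15
  val=15, ix=4, e=13
  val=15, ix=5, e=12
  val=26, ix=6, e=11

Final answer: 26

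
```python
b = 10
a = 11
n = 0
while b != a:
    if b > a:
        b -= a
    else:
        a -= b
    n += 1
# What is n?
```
Trace:
  b=10
  b=10, a=11
  b=10, a=11, n=0
  b=10, a=1, n=1
  b=9, a=1, n=2
  b=8, a=1, n=3
  b=7, a=1, n=4
  b=6, a=1, n=5
  b=5, a=1, n=6
  b=4, a=1, n=7
  b=3, a=1, n=8
  b=2, a=1, n=9
  b=1, a=1, n=10

Final answer: 10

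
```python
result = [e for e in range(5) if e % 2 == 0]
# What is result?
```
Trace:
  e=0
  e=1
  e=2
  e=3
  e=4
  result=[0, 2, 4]

Final answer: [0, 2, 4]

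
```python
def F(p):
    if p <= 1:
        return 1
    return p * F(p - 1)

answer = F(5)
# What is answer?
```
Call trace:
F(p=5)
  F(p=4)
    F(p=3)
      F(p=2)
        F(p=1)
        -> return 1
      -> return 2
    -> return 6
  -> return 24
-> return 120

Final answer: 120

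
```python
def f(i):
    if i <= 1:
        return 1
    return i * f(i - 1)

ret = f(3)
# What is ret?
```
Call trace:
f(i=3)
  f(i=2)
    f(i=1)
    -> return 1
  -> return 2
-> return 6

Final answer: 6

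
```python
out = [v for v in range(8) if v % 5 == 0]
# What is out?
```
Trace:
  v=0
  v=1
  v=2
  v=3
  v=4
  v=5
  v=6
  v=7
  out=[0, 5]

Final answer: [0, 5]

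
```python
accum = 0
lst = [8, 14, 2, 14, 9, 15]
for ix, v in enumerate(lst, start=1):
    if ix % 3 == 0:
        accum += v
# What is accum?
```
Trace:
  accum=0
  accum=0, ix=1, v=8
  accum=0, ix=2, v=14
  accum=2, ix=3, v=2
  accum=2, ix=4, v=14
  accum=2, ix=5, v=9
  accum=17, ix=6, v=15

Final answer: 17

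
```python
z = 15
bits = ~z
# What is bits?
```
Trace:
  z=15
  z=15, bits=-16

Final answer: -16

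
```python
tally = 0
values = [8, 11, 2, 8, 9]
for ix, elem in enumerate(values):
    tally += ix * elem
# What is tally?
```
Trace:
  tally=0
  tally=0, ix=0, elem=8
  tally=11, ix=1, elem=11
  tally=15, ix=2, elem=2
  tally=39, ix=3, elem=8
  tally=75, ix=4, elem=9

Final answer: 75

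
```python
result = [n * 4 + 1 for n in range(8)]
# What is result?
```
Trace:
  n=0
  n=1
  n=2
  n=3
  n=4
  n=5
  n=6
  n=7
  result=[1, 5, 9, 13, 17, 21, 25, 29]

Final answer: [1, 5, 9, 13, 17, 21, 25, 29]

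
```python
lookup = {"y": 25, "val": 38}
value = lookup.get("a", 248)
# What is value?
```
Trace:
  lookup={'y': 25, 'val': 38}
  lookup={'y': 25, 'val': 38}, value=248

Final answer: 248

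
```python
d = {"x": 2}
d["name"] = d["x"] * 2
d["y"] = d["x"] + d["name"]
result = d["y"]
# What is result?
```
Trace:
  d={'x': 2}
  d={'x': 2, 'name': 4}
  d={'x': 2, 'name': 4, 'y': 6}
  d={'x': 2, 'name': 4, 'y': 6}, result=6

Final answer: 6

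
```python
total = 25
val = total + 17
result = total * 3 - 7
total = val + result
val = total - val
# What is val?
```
Trace:
  total=25
  total=25, val=42
  total=25, val=42, result=68
  total=110, val=42, result=68
  total=110, val=68, result=68

Final answer: 68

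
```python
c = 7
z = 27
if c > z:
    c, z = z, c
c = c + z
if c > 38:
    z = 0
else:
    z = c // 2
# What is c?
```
Trace:
  c=7
  c=7, z=27
  c=7, z=27
  c=34, z=27
  c=34, z=17

Final answer: 34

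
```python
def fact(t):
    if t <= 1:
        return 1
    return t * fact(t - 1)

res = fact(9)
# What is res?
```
Call trace:
fact(t=9)
  fact(t=8)
    fact(t=7)
      fact(t=6)
        fact(t=5)
          fact(t=4)
            fact(t=3)
              fact(t=2)
                fact(t=1)
                -> return 1
              -> return 2
            -> return 6
          -> return 24
        -> return 120
      -> return 720
    -> return 5040
  -> return 40320
-> return 362880

Final answer: 362880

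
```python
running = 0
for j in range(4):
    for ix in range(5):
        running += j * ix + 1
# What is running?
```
Trace:
  running=0
  running=1, j=0, ix=0
  running=2, j=0, ix=1
  running=3, j=0, ix=2
  running=4, j=0, ix=3
  running=5, j=0, ix=4
  running=6, j=1, ix=0
  running=8, j=1, ix=1
  running=11, j=1, ix=2
  running=15, j=1, ix=3
  running=20, j=1, ix=4
  running=21, j=2, ix=0
  running=24, j=2, ix=1
  running=29, j=2, ix=2
  running=36, j=2, ix=3
  running=45, j=2, ix=4
  running=46, j=3, ix=0
  running=50, j=3, ix=1
  running=57, j=3, ix=2
  running=67, j=3, ix=3
  running=80, j=3, ix=4

Final answer: 80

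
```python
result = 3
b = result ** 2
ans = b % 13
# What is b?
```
Trace:
  result=3
  result=3, b=9
  result=3, b=9, ans=9

Final answer: 9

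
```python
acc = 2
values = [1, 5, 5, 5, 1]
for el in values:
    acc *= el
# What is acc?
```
Trace:
  acc=2
  acc=2, el=1
  acc=10, el=5
  acc=50, el=5
  acc=250, el=5
  acc=250, el=1

Final answer: 250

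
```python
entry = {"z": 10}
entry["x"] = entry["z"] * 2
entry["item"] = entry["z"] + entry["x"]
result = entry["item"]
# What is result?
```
Trace:
  entry={'z': 10}
  entry={'z': 10, 'x': 20}
  entry={'z': 10, 'x': 20, 'item': 30}
  entry={'z': 10, 'x': 20, 'item': 30}, result=30

Final answer: 30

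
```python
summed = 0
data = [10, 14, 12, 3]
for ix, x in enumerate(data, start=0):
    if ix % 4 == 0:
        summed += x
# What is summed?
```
Trace:
  summed=0
  summed=10, ix=0, x=10
  summed=10, ix=1, x=14
  summed=10, ix=2, x=12
  summed=10, ix=3, x=3

Final answer: 10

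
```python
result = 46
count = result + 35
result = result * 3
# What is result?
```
Trace:
  result=46
  result=46, count=81
  result=138, count=81

Final answer: 138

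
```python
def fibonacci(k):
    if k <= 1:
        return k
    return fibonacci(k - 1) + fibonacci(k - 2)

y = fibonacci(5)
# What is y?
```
Call trace (a repeated sub-call is expanded the first time; later identical calls just restate its return value):
fibonacci(k=5)
  fibonacci(k=4)
    fibonacci(k=3)
      fibonacci(k=2)
        fibonacci(k=1)
        -> return 1
        fibonacci(k=0)
        -> return 0
      -> return 1
      fibonacci(k=1)
      -> return 1
    -> return 2
    fibonacci(k=2) -> return 1  (same call as traced above)
  -> return 3
  fibonacci(k=3) -> return 2  (same call as traced above)
-> return 5

Final answer: 5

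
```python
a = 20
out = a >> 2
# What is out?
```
Trace:
  a=20
  a=20, out=5

Final answer: 5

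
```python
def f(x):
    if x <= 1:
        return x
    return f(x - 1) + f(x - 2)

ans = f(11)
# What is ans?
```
Call trace (a repeated sub-call is expanded the first time; later identical calls just restate its return value):
f(x=11)
  f(x=10)
    f(x=9)
      f(x=8)
        f(x=7)
          f(x=6)
            f(x=5)
              f(x=4)
                f(x=3)
                  f(x=2)
                    f(x=1)
                    -> return 1
                    f(x=0)
                    -> return 0
                  -> return 1
                  f(x=1)
                  -> return 1
                -> return 2
                f(x=2) -> return 1  (same call as traced above)
              -> return 3
              f(x=3) -> return 2  (same call as traced above)
            -> return 5
            f(x=4) -> return 3  (same call as traced above)
          -> return 8
          f(x=5) -> return 5  (same call as traced above)
        -> return 13
        f(x=6) -> return 8  (same call as traced above)
      -> return 21
      f(x=7) -> return 13  (same call as traced above)
    -> return 34
    f(x=8) -> return 21  (same call as traced above)
  -> return 55
  f(x=9) -> return 34  (same call as traced above)
-> return 89

Final answer: 89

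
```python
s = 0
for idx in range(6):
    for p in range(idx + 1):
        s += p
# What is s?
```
Trace:
  s=0
  s=0, idx=0, p=0
  s=0, idx=1, p=0
  s=1, idx=1, p=1
  s=1, idx=2, p=0
  s=2, idx=2, p=1
  s=4, idx=2, p=2
  s=4, idx=3, p=0
  s=5, idx=3, p=1
  s=7, idx=3, p=2
  s=10, idx=3, p=3
  s=10, idx=4, p=0
  s=11, idx=4, p=1
  s=13, idx=4, p=2
  s=16, idx=4, p=3
  s=20, idx=4, p=4
  s=20, idx=5, p=0
  s=21, idx=5, p=1
  s=23, idx=5, p=2
  s=26, idx=5, p=3
  s=30, idx=5, p=4
  s=35, idx=5, p=5

Final answer: 35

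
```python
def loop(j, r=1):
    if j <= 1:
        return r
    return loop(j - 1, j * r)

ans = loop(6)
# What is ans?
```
Call trace:
loop(j=6, r=1)
  loop(j=5, r=6)
    loop(j=4, r=30)
      loop(j=3, r=120)
        loop(j=2, r=360)
          loop(j=1, r=720)
          -> return 720
        -> return 720
      -> return 720
    -> return 720
  -> return 720
-> return 720

Final answer: 720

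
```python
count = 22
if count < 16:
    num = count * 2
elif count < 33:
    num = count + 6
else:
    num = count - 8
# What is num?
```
Trace:
  count=22
  count=22, num=28

Final answer: 28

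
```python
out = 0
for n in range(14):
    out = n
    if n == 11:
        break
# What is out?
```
Trace:
  out=0
  out=0, n=0
  out=1, n=1
  out=2, n=2
  out=3, n=3
  out=4, n=4
  out=5, n=5
  out=6, n=6
  out=7, n=7
  out=8, n=8
  out=9, n=9
  out=10, n=10
  out=11, n=11

Final answer: 11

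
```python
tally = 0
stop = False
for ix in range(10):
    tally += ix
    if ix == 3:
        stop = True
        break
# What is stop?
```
Trace:
  tally=0
  tally=0, stop=False
  tally=0, stop=False, ix=0
  tally=1, stop=False, ix=1
  tally=3, stop=False, ix=2
  tally=6, stop=True, ix=3

Final answer: True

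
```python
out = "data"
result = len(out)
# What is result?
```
Trace:
  out='data'
  out='data', result=4

Final answer: 4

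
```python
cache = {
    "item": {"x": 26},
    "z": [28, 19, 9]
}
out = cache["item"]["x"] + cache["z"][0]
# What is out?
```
Trace:
  cache={'item': {'x': 26}, 'z': [28, 19, 9]}
  cache={'item': {'x': 26}, 'z': [28, 19, 9]}, out=54

Final answer: 54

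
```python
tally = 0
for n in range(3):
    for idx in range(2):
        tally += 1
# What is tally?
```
Trace:
  tally=0
  tally=1, n=0, idx=0
  tally=2, n=0, idx=1
  tally=3, n=1, idx=0
  tally=4, n=1, idx=1
  tally=5, n=2, idx=0
  tally=6, n=2, idx=1

Final answer: 6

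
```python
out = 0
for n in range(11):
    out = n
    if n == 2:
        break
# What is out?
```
Trace:
  out=0
  out=0, n=0
  out=1, n=1
  out=2, n=2

Final answer: 2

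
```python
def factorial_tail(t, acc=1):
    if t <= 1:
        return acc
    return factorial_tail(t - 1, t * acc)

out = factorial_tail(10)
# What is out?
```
Call trace:
factorial_tail(t=10, acc=1)
  factorial_tail(t=9, acc=10)
    factorial_tail(t=8, acc=90)
      factorial_tail(t=7, acc=720)
        factorial_tail(t=6, acc=5040)
          factorial_tail(t=5, acc=30240)
            factorial_tail(t=4, acc=151200)
              factorial_tail(t=3, acc=604800)
                factorial_tail(t=2, acc=1814400)
                  factorial_tail(t=1, acc=3628800)
                  -> return 3628800
                -> return 3628800
              -> return 3628800
            -> return 3628800
          -> return 3628800
        -> return 3628800
      -> return 3628800
    -> return 3628800
  -> return 3628800
-> return 3628800

Final answer: 3628800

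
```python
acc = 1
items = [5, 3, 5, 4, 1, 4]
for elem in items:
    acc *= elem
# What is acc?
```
Trace:
  acc=1
  acc=5, elem=5
  acc=15, elem=3
  acc=75, elem=5
  acc=300, elem=4
  acc=300, elem=1
  acc=1200, elem=4

Final answer: 1200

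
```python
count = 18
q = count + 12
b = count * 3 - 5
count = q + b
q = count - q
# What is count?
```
Trace:
  count=18
  count=18, q=30
  count=18, q=30, b=49
  count=79, q=30, b=49
  count=79, q=49, b=49

Final answer: 79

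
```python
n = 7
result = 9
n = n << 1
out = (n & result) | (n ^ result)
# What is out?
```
Trace:
  n=7
  n=7, result=9
  n=14, result=9
  n=14, result=9, out=15

Final answer: 15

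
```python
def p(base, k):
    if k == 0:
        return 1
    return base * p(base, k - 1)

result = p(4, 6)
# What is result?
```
Call trace:
p(base=4, k=6)
  p(base=4, k=5)
    p(base=4, k=4)
      p(base=4, k=3)
        p(base=4, k=2)
          p(base=4, k=1)
            p(base=4, k=0)
            -> return 1
          -> return 4
        -> return 16
      -> return 64
    -> return 256
  -> return 1024
-> return 4096

Final answer: 4096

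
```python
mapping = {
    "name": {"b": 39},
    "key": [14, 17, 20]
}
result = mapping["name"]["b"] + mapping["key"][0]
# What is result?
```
Trace:
  mapping={'name': {'b': 39}, 'key': [14, 17, 20]}
  mapping={'name': {'b': 39}, 'key': [14, 17, 20]}, result=53

Final answer: 53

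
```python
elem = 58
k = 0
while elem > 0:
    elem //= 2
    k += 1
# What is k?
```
Trace:
  elem=58
  elem=58, k=0
  elem=29, k=1
  elem=14, k=2
  elem=7, k=3
  elem=3, k=4
  elem=1, k=5
  elem=0, k=6

Final answer: 6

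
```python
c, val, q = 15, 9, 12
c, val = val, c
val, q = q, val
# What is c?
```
Trace:
  c=15, val=9, q=12
  c=9, val=15, q=12
  c=9, val=12, q=15

Final answer: 9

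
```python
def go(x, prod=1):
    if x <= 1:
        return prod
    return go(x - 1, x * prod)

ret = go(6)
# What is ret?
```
Call trace:
go(x=6, prod=1)
  go(x=5, prod=6)
    go(x=4, prod=30)
      go(x=3, prod=120)
        go(x=2, prod=360)
          go(x=1, prod=720)
          -> return 720
        -> return 720
      -> return 720
    -> return 720
  -> return 720
-> return 720

Final answer: 720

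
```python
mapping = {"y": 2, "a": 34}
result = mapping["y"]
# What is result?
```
Trace:
  mapping={'y': 2, 'a': 34}
  mapping={'y': 2, 'a': 34}, result=2

Final answer: 2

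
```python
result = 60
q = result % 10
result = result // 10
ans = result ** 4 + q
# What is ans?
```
Trace:
  result=60
  result=60, q=0
  result=6, q=0
  result=6, q=0, ans=1296

Final answer: 1296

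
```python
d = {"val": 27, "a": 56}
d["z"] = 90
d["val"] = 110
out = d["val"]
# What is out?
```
Trace:
  d={'val': 27, 'a': 56}
  d={'val': 27, 'a': 56, 'z': 90}
  d={'val': 110, 'a': 56, 'z': 90}
  d={'val': 110, 'a': 56, 'z': 90}, out=110

Final answer: 110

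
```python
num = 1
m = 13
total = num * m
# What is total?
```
Trace:
  num=1
  num=1, m=13
  num=1, m=13, total=13

Final answer: 13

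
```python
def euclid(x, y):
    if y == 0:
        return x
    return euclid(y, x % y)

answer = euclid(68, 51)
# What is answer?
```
Call trace:
euclid(x=68, y=51)
  euclid(x=51, y=17)
    euclid(x=17, y=0)
    -> return 17
  -> return 17
-> return 17

Final answer: 17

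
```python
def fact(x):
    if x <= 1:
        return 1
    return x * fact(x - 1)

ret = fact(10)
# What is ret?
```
Call trace:
fact(x=10)
  fact(x=9)
    fact(x=8)
      fact(x=7)
        fact(x=6)
          fact(x=5)
            fact(x=4)
              fact(x=3)
                fact(x=2)
                  fact(x=1)
                  -> return 1
                -> return 2
              -> return 6
            -> return 24
          -> return 120
        -> return 720
      -> return 5040
    -> return 40320
  -> return 362880
-> return 3628800

Final answer: 3628800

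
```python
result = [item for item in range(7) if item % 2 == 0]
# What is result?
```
Trace:
  item=0
  item=1
  item=2
  item=3
  item=4
  item=5
  item=6
  result=[0, 2, 4, 6]

Final answer: [0, 2, 4, 6]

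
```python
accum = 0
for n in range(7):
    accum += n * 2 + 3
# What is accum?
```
Trace:
  accum=0
  accum=3, n=0
  accum=8, n=1
  accum=15, n=2
  accum=24, n=3
  accum=35, n=4
  accum=48, n=5
  accum=63, n=6

Final answer: 63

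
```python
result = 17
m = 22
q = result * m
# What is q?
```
Trace:
  result=17
  result=17, m=22
  result=17, m=22, q=374

Final answer: 374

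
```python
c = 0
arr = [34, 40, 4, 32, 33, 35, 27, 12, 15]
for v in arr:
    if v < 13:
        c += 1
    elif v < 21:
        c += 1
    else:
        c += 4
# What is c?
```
Trace:
  c=0
  c=4, v=34
  c=8, v=40
  c=9, v=4
  c=13, v=32
  c=17, v=33
  c=21, v=35
  c=25, v=27
  c=26, v=12
  c=27, v=15

Final answer: 27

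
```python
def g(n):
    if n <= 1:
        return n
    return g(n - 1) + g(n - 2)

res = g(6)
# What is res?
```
Call trace (a repeated sub-call is expanded the first time; later identical calls just restate its return value):
g(n=6)
  g(n=5)
    g(n=4)
      g(n=3)
        g(n=2)
          g(n=1)
          -> return 1
          g(n=0)
          -> return 0
        -> return 1
        g(n=1)
        -> return 1
      -> return 2
      g(n=2) -> return 1  (same call as traced above)
    -> return 3
    g(n=3) -> return 2  (same call as traced above)
  -> return 5
  g(n=4) -> return 3  (same call as traced above)
-> return 8

Final answer: 8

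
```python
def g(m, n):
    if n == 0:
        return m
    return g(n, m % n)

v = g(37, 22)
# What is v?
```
Call trace:
g(m=37, n=22)
  g(m=22, n=15)
    g(m=15, n=7)
      g(m=7, n=1)
        g(m=1, n=0)
        -> return 1
      -> return 1
    -> return 1
  -> return 1
-> return 1

Final answer: 1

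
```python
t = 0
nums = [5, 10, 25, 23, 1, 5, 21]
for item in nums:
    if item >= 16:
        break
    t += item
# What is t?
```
Trace:
  t=0
  t=5, item=5
  t=15, item=10
  t=15, item=25

Final answer: 15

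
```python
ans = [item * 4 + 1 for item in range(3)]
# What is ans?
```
Trace:
  item=0
  item=1
  item=2
  ans=[1, 5, 9]

Final answer: [1, 5, 9]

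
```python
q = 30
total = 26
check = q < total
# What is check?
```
Trace:
  q=30
  q=30, total=26
  q=30, total=26, check=False

Final answer: False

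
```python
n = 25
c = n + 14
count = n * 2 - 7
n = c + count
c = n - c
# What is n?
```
Trace:
  n=25
  n=25, c=39
  n=25, c=39, count=43
  n=82, c=39, count=43
  n=82, c=43, count=43

Final answer: 82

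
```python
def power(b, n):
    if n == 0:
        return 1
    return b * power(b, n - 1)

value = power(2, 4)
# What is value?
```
Call trace:
power(b=2, n=4)
  power(b=2, n=3)
    power(b=2, n=2)
      power(b=2, n=1)
        power(b=2, n=0)
        -> return 1
      -> return 2
    -> return 4
  -> return 8
-> return 16

Final answer: 16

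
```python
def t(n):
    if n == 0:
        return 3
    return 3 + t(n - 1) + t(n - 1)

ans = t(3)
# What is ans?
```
Call trace (a repeated sub-call is expanded the first time; later identical calls just restate its return value):
t(n=3)
  t(n=2)
    t(n=1)
      t(n=0)
      -> return 3
      t(n=0)
      -> return 3
    -> return 9
    t(n=1) -> return 9  (same call as traced above)
  -> return 21
  t(n=2) -> return 21  (same call as traced above)
-> return 45

Final answer: 45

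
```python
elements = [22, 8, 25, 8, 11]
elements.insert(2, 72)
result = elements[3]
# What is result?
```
Trace:
  elements=[22, 8, 25, 8, 11]
  elements=[22, 8, 72, 25, 8, 11]
  elements=[22, 8, 72, 25, 8, 11], result=25

Final answer: 25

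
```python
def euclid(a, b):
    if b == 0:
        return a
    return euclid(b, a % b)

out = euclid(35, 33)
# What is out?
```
Call trace:
euclid(a=35, b=33)
  euclid(a=33, b=2)
    euclid(a=2, b=1)
      euclid(a=1, b=0)
      -> return 1
    -> return 1
  -> return 1
-> return 1

Final answer: 1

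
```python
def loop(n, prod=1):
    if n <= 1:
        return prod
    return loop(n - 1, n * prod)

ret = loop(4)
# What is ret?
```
Call trace:
loop(n=4, prod=1)
  loop(n=3, prod=4)
    loop(n=2, prod=12)
      loop(n=1, prod=24)
      -> return 24
    -> return 24
  -> return 24
-> return 24

Final answer: 24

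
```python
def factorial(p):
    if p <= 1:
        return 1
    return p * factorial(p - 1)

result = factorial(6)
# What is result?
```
Call trace:
factorial(p=6)
  factorial(p=5)
    factorial(p=4)
      factorial(p=3)
        factorial(p=2)
          factorial(p=1)
          -> return 1
        -> return 2
      -> return 6
    -> return 24
  -> return 120
-> return 720

Final answer: 720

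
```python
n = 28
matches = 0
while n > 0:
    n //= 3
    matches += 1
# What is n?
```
Trace:
  n=28
  n=28, matches=0
  n=9, matches=1
  n=3, matches=2
  n=1, matches=3
  n=0, matches=4

Final answer: 0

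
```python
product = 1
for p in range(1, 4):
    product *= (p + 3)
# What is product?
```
Trace:
  product=1
  product=4, p=1
  product=20, p=2
  product=120, p=3

Final answer: 120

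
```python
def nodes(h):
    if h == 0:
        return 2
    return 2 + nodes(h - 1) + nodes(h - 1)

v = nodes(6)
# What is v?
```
Call trace (a repeated sub-call is expanded the first time; later identical calls just restate its return value):
nodes(h=6)
  nodes(h=5)
    nodes(h=4)
      nodes(h=3)
        nodes(h=2)
          nodes(h=1)
            nodes(h=0)
            -> return 2
            nodes(h=0)
            -> return 2
          -> return 6
          nodes(h=1) -> return 6  (same call as traced above)
        -> return 14
        nodes(h=2) -> return 14  (same call as traced above)
      -> return 30
      nodes(h=3) -> return 30  (same call as traced above)
    -> return 62
    nodes(h=4) -> return 62  (same call as traced above)
  -> return 126
  nodes(h=5) -> return 126  (same call as traced above)
-> return 254

Final answer: 254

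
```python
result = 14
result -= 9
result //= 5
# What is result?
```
Trace:
  result=14
  result=5
  result=1

Final answer: 1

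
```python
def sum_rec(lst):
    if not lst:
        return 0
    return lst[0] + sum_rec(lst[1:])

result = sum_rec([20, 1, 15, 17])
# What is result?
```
Call trace:
sum_rec(lst=[20, 1, 15, 17])
  sum_rec(lst=[1, 15, 17])
    sum_rec(lst=[15, 17])
      sum_rec(lst=[17])
        sum_rec(lst=[])
        -> return 0
      -> return 17
    -> return 32
  -> return 33
-> return 53

Final answer: 53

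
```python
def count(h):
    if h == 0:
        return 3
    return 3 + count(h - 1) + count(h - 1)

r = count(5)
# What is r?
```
Call trace (a repeated sub-call is expanded the first time; later identical calls just restate its return value):
count(h=5)
  count(h=4)
    count(h=3)
      count(h=2)
        count(h=1)
          count(h=0)
          -> return 3
          count(h=0)
          -> return 3
        -> return 9
        count(h=1) -> return 9  (same call as traced above)
      -> return 21
      count(h=2) -> return 21  (same call as traced above)
    -> return 45
    count(h=3) -> return 45  (same call as traced above)
  -> return 93
  count(h=4) -> return 93  (same call as traced above)
-> return 189

Final answer: 189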